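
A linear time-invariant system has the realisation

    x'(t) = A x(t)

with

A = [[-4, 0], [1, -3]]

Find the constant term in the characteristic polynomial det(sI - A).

For a 2×2 matrix, det(sI - A) = s^2 - (tr A)s + det A.
tr A = -7, det A = 12.
So p(s) = s^2 + 7s + 12.
The constant term is 12.

12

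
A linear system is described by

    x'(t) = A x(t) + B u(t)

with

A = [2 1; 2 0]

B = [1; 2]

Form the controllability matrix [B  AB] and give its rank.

2

AB = [[4], [2]]
Controllability matrix C = [B  AB] = [[1, 4], [2, 2]]
det(C) = 1·2 - 4·2 = 2 - 8 = -6 ≠ 0, so rank(C) = 2.
rank(C) = 2 = n, so the pair (A, B) is completely controllable.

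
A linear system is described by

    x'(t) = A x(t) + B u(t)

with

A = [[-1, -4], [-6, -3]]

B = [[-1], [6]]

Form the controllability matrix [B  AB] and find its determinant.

AB = [[-23], [-12]]
Controllability matrix C = [B  AB] = [[-1, -23], [6, -12]]
det(C) = (-1)·(-12) - (-23)·6 = 12 - (-138) = 150
Since det(C) ≠ 0, rank(C) = 2 and the system is completely controllable.

150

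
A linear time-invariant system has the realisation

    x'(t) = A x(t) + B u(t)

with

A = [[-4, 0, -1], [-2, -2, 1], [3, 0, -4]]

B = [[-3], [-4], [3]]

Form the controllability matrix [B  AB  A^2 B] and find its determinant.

468

AB = [[9], [17], [-21]]
A^2B = [[-15], [-73], [111]]
Controllability matrix C = [B  AB  A^2B] = [[-3, 9, -15], [-4, 17, -73], [3, -21, 111]]
Expanding along the first row, det(C) = (-3)·(17·111 - (-73)·(-21)) - 9·((-4)·111 - (-73)·3) + (-15)·((-4)·(-21) - 17·3) = (-3)·354 - 9·(-225) + (-15)·33 = 468
Since det(C) ≠ 0, rank(C) = 3 and the system is completely controllable.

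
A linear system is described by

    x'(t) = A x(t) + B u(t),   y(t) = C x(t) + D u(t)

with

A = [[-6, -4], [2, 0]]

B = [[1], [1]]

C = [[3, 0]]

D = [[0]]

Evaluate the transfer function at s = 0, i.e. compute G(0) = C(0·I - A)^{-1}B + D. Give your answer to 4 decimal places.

-1.5000

G(0) = C(-A)^{-1}B + D = -C A^{-1} B + D.
det A = 8, so A^{-1} = (1/8)·adj(A) = [[0, 1/2], [-1/4, -3/4]]
A^{-1} B = [1/2, -1]^T
C A^{-1} B = 3/2
G(0) = D - C A^{-1} B = 0 - (3/2) = -3/2 ≈ -1.5000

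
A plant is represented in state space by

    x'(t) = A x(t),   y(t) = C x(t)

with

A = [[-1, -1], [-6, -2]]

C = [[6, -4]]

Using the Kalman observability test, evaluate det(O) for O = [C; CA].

84

CA = [[18, 2]]
Observability matrix O = [C; CA] = [[6, -4], [18, 2]]
det(O) = 6·2 - (-4)·18 = 12 - (-72) = 84
Since det(O) ≠ 0, rank(O) = 2 and the system is completely observable.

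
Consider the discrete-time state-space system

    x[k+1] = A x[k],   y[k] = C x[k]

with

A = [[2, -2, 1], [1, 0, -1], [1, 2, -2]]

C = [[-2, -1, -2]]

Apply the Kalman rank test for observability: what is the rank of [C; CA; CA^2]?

3

CA = [[-7, 0, 3]]
CA^2 = [[-11, 20, -13]]
Observability matrix O = [C; CA; CA^2] = [[-2, -1, -2], [-7, 0, 3], [-11, 20, -13]]
det(O) = (-2)·(0·(-13) - 3·20) - (-1)·((-7)·(-13) - 3·(-11)) + (-2)·((-7)·20 - 0·(-11)) = (-2)·(-60) - (-1)·124 + (-2)·(-140) = 524 ≠ 0, so rank(O) = 3.
rank(O) = 3 = n, so the pair (A, C) is completely observable.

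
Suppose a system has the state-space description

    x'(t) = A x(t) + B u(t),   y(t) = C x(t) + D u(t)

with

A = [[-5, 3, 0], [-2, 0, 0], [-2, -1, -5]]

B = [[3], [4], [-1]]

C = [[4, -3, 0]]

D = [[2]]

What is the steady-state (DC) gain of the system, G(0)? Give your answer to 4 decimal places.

3.0000

G(0) = C(-A)^{-1}B + D = -C A^{-1} B + D.
det A = -30, so A^{-1} = (1/-30)·adj(A) = [[0, -1/2, 0], [1/3, -5/6, 0], [-1/15, 11/30, -1/5]]
A^{-1} B = [-2, -7/3, 22/15]^T
C A^{-1} B = -1
G(0) = D - C A^{-1} B = 2 - (-1) = 3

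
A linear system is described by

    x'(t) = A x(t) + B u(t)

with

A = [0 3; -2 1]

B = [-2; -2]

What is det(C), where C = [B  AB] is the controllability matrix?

-16

AB = [[-6], [2]]
Controllability matrix C = [B  AB] = [[-2, -6], [-2, 2]]
det(C) = (-2)·2 - (-6)·(-2) = -4 - 12 = -16
Since det(C) ≠ 0, rank(C) = 2 and the system is completely controllable.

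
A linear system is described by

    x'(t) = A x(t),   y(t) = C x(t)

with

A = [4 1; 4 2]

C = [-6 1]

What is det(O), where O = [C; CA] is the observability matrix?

CA = [[-20, -4]]
Observability matrix O = [C; CA] = [[-6, 1], [-20, -4]]
det(O) = (-6)·(-4) - 1·(-20) = 24 - (-20) = 44
Since det(O) ≠ 0, rank(O) = 2 and the system is completely observable.

44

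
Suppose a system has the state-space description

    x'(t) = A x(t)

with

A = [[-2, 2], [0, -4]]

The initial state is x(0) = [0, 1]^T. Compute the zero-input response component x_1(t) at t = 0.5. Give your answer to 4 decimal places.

det(sI - A) = s^2 - (tr A)s + det A, with tr A = (-2) + (-4) = -6 and det A = (-2)·(-4) - 2·0 = 8 - 0 = 8.
So p(s) = det(sI - A) = s^2 + 6s + 8.
Factor s^2 + 6s + 8: two numbers with sum -6 and product 8 are -2 and -4, so s^2 + 6s + 8 = (s + 2)(s + 4).
Hence p(s) = (s + 2) (s + 4), with roots -4, -2.
The eigenvalues -4, -2 are distinct and real, so A is diagonalisable and x(t) = e^{At} x(0) = V diag(e^{λ_i t}) V^{-1} x(0), where the columns of V are the eigenvectors.
λ = -4: A - (-4)I = [[2, 2], [0, 0]]. Row 1 gives 2·v1 + 2·v2 = 0, so take v_1 = [-1, 1]^T.
λ = -2: A - (-2)I = [[0, 2], [0, -2]]. Row 1 gives 0·v1 + 2·v2 = 0, so take v_2 = [1, 0]^T.
V = [v_1 v_2] = [[-1, 1], [1, 0]] has det V = -1, so V^{-1} = adj(V)/det V = [[0, 1], [1, 1]].
Modal coordinates z(0) = V^{-1} x(0): 0·0 + 1·1 = 1; 1·0 + 1·1 = 1; so z(0) = [1, 1]^T.
x_1(t) = Σ_i (v_i)_1 · z_i(0) · e^{λ_i t} (row 1 of V times the modal terms).
x_1(0.5) = (-1)·1·e^{-4·0.5} + 1·1·e^{-2·0.5} = (-1)·0.135335 + 1·0.367879 = 0.2325.

0.2325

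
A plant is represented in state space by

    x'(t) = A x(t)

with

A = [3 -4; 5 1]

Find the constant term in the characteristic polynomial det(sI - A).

For a 2×2 matrix, det(sI - A) = s^2 - (tr A)s + det A.
tr A = 4, det A = 23.
So p(s) = s^2 - 4s + 23.
The constant term is 23.

23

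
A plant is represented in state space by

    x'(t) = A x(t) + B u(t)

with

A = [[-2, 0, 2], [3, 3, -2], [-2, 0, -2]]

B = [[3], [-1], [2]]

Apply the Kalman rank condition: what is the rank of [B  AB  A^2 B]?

AB = [[-2], [2], [-10]]
A^2B = [[-16], [20], [24]]
Controllability matrix C = [B  AB  A^2B] = [[3, -2, -16], [-1, 2, 20], [2, -10, 24]]
det(C) = 3·(2·24 - 20·(-10)) - (-2)·((-1)·24 - 20·2) + (-16)·((-1)·(-10) - 2·2) = 3·248 - (-2)·(-64) + (-16)·6 = 520 ≠ 0, so rank(C) = 3.
rank(C) = 3 = n, so the pair (A, B) is completely controllable.

3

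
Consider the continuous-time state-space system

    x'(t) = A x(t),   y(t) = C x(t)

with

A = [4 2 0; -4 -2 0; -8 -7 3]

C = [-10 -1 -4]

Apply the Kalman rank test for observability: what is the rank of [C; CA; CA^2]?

2

CA = [[-4, 10, -12]]
CA^2 = [[40, 56, -36]]
Observability matrix O = [C; CA; CA^2] = [[-10, -1, -4], [-4, 10, -12], [40, 56, -36]]
The columns c1, c2, c3 of O are linearly dependent: -c1 + 2·c2 + 2·c3 = 0 (check each entry), so rank(O) ≤ 2.
The 2×2 minor from rows 1, 2, columns 1, 2 is (-10)·10 - (-1)·(-4) = -100 - 4 = -104 ≠ 0, so rank(O) = 2.
rank(O) = 2 < n = 3, so the pair (A, C) is not completely observable.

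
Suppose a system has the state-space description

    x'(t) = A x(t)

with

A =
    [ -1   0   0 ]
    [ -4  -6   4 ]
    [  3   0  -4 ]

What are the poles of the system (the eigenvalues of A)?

-6, -4, -1

det(sI - A) = s^3 - (tr A)s^2 + (M11 + M22 + M33)s - det A, where Mii is the 2×2 principal minor of A obtained by deleting row i and column i.
tr A = (-1) + (-6) + (-4) = -11; M11 = (-6)·(-4) - 4·0 = 24 - 0 = 24; M22 = (-1)·(-4) - 0·3 = 4 - 0 = 4; M33 = (-1)·(-6) - 0·(-4) = 6 - 0 = 6; sum of minors = 34.
det A = (-1)·((-6)·(-4) - 4·0) - 0·((-4)·(-4) - 4·3) + 0·((-4)·0 - (-6)·3) = (-1)·24 - 0·4 + 0·18 = -24.
So p(s) = det(sI - A) = s^3 + 11s^2 + 34s + 24.
Rational-root test: any integer root divides 24. Testing small divisors, s = -1 works: p(-1) = -1 + 11 + (-34) + 24 = 0, so (s + 1) is a factor.
Dividing, p(s) = (s + 1)(s^2 + 10s + 24).
Factor s^2 + 10s + 24: two numbers with sum -10 and product 24 are -4 and -6, so s^2 + 10s + 24 = (s + 4)(s + 6).
Hence p(s) = (s + 1) (s + 4) (s + 6), with roots -6, -4, -1.
All eigenvalues have negative real part, so the system is asymptotically stable.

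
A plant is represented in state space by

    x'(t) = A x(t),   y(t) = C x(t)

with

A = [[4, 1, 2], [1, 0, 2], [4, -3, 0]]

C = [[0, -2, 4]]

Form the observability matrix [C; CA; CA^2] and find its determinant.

3136

CA = [[14, -12, -4]]
CA^2 = [[28, 26, 4]]
Observability matrix O = [C; CA; CA^2] = [[0, -2, 4], [14, -12, -4], [28, 26, 4]]
Expanding along the first row, det(O) = 0·((-12)·4 - (-4)·26) - (-2)·(14·4 - (-4)·28) + 4·(14·26 - (-12)·28) = 0·56 - (-2)·168 + 4·700 = 3136
Since det(O) ≠ 0, rank(O) = 3 and the system is completely observable.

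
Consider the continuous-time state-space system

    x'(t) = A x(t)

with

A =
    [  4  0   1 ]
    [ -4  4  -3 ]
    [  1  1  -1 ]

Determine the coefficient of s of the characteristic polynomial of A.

Expand det(sI - A) for the 3×3 matrix.
p(s) = s^3 - 7s^2 + 10s + 12.
(Check: constant term = det(-A) = (-1)^3 det A = 12; coefficient of s^2 = -tr A = -7.)
The coefficient of s is 10.

10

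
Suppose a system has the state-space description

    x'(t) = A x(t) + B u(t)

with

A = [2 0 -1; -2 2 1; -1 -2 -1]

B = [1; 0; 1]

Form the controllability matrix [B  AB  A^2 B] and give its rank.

3

AB = [[1], [-1], [-2]]
A^2B = [[4], [-6], [3]]
Controllability matrix C = [B  AB  A^2B] = [[1, 1, 4], [0, -1, -6], [1, -2, 3]]
det(C) = 1·((-1)·3 - (-6)·(-2)) - 1·(0·3 - (-6)·1) + 4·(0·(-2) - (-1)·1) = 1·(-15) - 1·6 + 4·1 = -17 ≠ 0, so rank(C) = 3.
rank(C) = 3 = n, so the pair (A, B) is completely controllable.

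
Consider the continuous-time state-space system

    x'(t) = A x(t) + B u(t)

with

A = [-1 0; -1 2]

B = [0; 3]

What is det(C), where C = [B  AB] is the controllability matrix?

AB = [[0], [6]]
Controllability matrix C = [B  AB] = [[0, 0], [3, 6]]
det(C) = 0·6 - 0·3 = 0 - 0 = 0
Since det(C) = 0, rank(C) < 2 and the system is not completely controllable.

0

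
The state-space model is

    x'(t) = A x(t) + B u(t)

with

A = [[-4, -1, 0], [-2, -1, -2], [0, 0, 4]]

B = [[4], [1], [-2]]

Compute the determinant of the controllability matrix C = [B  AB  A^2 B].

2412

AB = [[-17], [-5], [-8]]
A^2B = [[73], [55], [-32]]
Controllability matrix C = [B  AB  A^2B] = [[4, -17, 73], [1, -5, 55], [-2, -8, -32]]
Expanding along the first row, det(C) = 4·((-5)·(-32) - 55·(-8)) - (-17)·(1·(-32) - 55·(-2)) + 73·(1·(-8) - (-5)·(-2)) = 4·600 - (-17)·78 + 73·(-18) = 2412
Since det(C) ≠ 0, rank(C) = 3 and the system is completely controllable.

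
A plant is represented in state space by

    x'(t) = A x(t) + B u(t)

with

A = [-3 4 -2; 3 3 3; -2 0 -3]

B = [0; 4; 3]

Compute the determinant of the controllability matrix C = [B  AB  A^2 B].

-5428

AB = [[10], [21], [-9]]
A^2B = [[72], [66], [7]]
Controllability matrix C = [B  AB  A^2B] = [[0, 10, 72], [4, 21, 66], [3, -9, 7]]
Expanding along the first row, det(C) = 0·(21·7 - 66·(-9)) - 10·(4·7 - 66·3) + 72·(4·(-9) - 21·3) = 0·741 - 10·(-170) + 72·(-99) = -5428
Since det(C) ≠ 0, rank(C) = 3 and the system is completely controllable.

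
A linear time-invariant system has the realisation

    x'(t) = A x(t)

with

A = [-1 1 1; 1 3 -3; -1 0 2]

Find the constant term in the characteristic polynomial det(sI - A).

Expand det(sI - A) for the 3×3 matrix.
p(s) = s^3 - 4s^2 + s + 2.
(Check: constant term = det(-A) = (-1)^3 det A = 2; coefficient of s^2 = -tr A = -4.)
The constant term is 2.

2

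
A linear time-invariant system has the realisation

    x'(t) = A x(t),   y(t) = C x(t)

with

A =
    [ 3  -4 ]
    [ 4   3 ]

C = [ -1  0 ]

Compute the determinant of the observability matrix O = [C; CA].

CA = [[-3, 4]]
Observability matrix O = [C; CA] = [[-1, 0], [-3, 4]]
det(O) = (-1)·4 - 0·(-3) = -4 - 0 = -4
Since det(O) ≠ 0, rank(O) = 2 and the system is completely observable.

-4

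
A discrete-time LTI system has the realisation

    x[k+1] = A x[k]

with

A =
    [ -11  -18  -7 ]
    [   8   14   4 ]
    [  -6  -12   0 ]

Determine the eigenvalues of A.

-2, 2, 3

det(zI - A) = z^3 - (tr A)z^2 + (M11 + M22 + M33)z - det A, where Mii is the 2×2 principal minor of A obtained by deleting row i and column i.
tr A = (-11) + 14 + 0 = 3; M11 = 14·0 - 4·(-12) = 0 - (-48) = 48; M22 = (-11)·0 - (-7)·(-6) = 0 - 42 = -42; M33 = (-11)·14 - (-18)·8 = -154 - (-144) = -10; sum of minors = -4.
det A = (-11)·(14·0 - 4·(-12)) - (-18)·(8·0 - 4·(-6)) + (-7)·(8·(-12) - 14·(-6)) = (-11)·48 - (-18)·24 + (-7)·(-12) = -12.
So p(z) = det(zI - A) = z^3 - 3z^2 - 4z + 12.
Rational-root test: any integer root divides 12. Testing small divisors, z = -2 works: p(-2) = -8 + (-12) + 8 + 12 = 0, so (z + 2) is a factor.
Dividing, p(z) = (z + 2)(z^2 - 5z + 6).
Factor z^2 - 5z + 6: two numbers with sum 5 and product 6 are 3 and 2, so z^2 - 5z + 6 = (z - 3)(z - 2).
Hence p(z) = (z - 3) (z - 2) (z + 2), with roots -2, 2, 3.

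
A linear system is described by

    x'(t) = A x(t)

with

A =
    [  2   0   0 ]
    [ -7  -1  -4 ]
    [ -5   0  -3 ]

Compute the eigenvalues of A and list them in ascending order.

det(sI - A) = s^3 - (tr A)s^2 + (M11 + M22 + M33)s - det A, where Mii is the 2×2 principal minor of A obtained by deleting row i and column i.
tr A = 2 + (-1) + (-3) = -2; M11 = (-1)·(-3) - (-4)·0 = 3 - 0 = 3; M22 = 2·(-3) - 0·(-5) = -6 - 0 = -6; M33 = 2·(-1) - 0·(-7) = -2 - 0 = -2; sum of minors = -5.
det A = 2·((-1)·(-3) - (-4)·0) - 0·((-7)·(-3) - (-4)·(-5)) + 0·((-7)·0 - (-1)·(-5)) = 2·3 - 0·1 + 0·(-5) = 6.
So p(s) = det(sI - A) = s^3 + 2s^2 - 5s - 6.
Rational-root test: any integer root divides -6. Testing small divisors, s = -1 works: p(-1) = -1 + 2 + 5 + (-6) = 0, so (s + 1) is a factor.
Dividing, p(s) = (s + 1)(s^2 + s - 6).
Factor s^2 + s - 6: two numbers with sum -1 and product -6 are 2 and -3, so s^2 + s - 6 = (s - 2)(s + 3).
Hence p(s) = (s - 2) (s + 1) (s + 3), with roots -3, -1, 2.
At least one eigenvalue has non-negative real part, so the system is not asymptotically stable.

-3, -1, 2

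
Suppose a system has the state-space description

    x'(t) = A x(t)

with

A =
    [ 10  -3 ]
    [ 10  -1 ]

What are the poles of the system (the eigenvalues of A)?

4, 5

det(sI - A) = s^2 - (tr A)s + det A, with tr A = 10 + (-1) = 9 and det A = 10·(-1) - (-3)·10 = -10 - (-30) = 20.
So p(s) = det(sI - A) = s^2 - 9s + 20.
Factor s^2 - 9s + 20: two numbers with sum 9 and product 20 are 5 and 4, so s^2 - 9s + 20 = (s - 5)(s - 4).
Hence p(s) = (s - 5) (s - 4), with roots 4, 5.
At least one eigenvalue has non-negative real part, so the system is not asymptotically stable.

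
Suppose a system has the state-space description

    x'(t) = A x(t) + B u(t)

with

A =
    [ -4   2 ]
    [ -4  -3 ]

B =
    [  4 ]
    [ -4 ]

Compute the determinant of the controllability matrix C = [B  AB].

AB = [[-24], [-4]]
Controllability matrix C = [B  AB] = [[4, -24], [-4, -4]]
det(C) = 4·(-4) - (-24)·(-4) = -16 - 96 = -112
Since det(C) ≠ 0, rank(C) = 2 and the system is completely controllable.

-112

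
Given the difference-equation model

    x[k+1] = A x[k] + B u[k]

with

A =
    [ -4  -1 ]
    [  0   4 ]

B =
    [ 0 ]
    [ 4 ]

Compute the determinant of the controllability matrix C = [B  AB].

16

AB = [[-4], [16]]
Controllability matrix C = [B  AB] = [[0, -4], [4, 16]]
det(C) = 0·16 - (-4)·4 = 0 - (-16) = 16
Since det(C) ≠ 0, rank(C) = 2 and the system is completely controllable.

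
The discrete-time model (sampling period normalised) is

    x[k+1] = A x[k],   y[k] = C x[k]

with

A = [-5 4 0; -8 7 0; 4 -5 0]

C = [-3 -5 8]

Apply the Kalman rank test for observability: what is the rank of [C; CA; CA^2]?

2

CA = [[87, -87, 0]]
CA^2 = [[261, -261, 0]]
Observability matrix O = [C; CA; CA^2] = [[-3, -5, 8], [87, -87, 0], [261, -261, 0]]
The columns c1, c2, c3 of O are linearly dependent: c1 + c2 + c3 = 0 (check each entry), so rank(O) ≤ 2.
The 2×2 minor from rows 1, 2, columns 1, 2 is (-3)·(-87) - (-5)·87 = 261 - (-435) = 696 ≠ 0, so rank(O) = 2.
rank(O) = 2 < n = 3, so the pair (A, C) is not completely observable.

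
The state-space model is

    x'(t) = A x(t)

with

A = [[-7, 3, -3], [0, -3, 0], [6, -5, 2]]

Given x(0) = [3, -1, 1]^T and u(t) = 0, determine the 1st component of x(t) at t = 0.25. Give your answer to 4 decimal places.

det(sI - A) = s^3 - (tr A)s^2 + (M11 + M22 + M33)s - det A, where Mii is the 2×2 principal minor of A obtained by deleting row i and column i.
tr A = (-7) + (-3) + 2 = -8; M11 = (-3)·2 - 0·(-5) = -6 - 0 = -6; M22 = (-7)·2 - (-3)·6 = -14 - (-18) = 4; M33 = (-7)·(-3) - 3·0 = 21 - 0 = 21; sum of minors = 19.
det A = (-7)·((-3)·2 - 0·(-5)) - 3·(0·2 - 0·6) + (-3)·(0·(-5) - (-3)·6) = (-7)·(-6) - 3·0 + (-3)·18 = -12.
So p(s) = det(sI - A) = s^3 + 8s^2 + 19s + 12.
Rational-root test: any integer root divides 12. Testing small divisors, s = -1 works: p(-1) = -1 + 8 + (-19) + 12 = 0, so (s + 1) is a factor.
Dividing, p(s) = (s + 1)(s^2 + 7s + 12).
Factor s^2 + 7s + 12: two numbers with sum -7 and product 12 are -3 and -4, so s^2 + 7s + 12 = (s + 3)(s + 4).
Hence p(s) = (s + 1) (s + 3) (s + 4), with roots -4, -3, -1.
The eigenvalues -4, -3, -1 are distinct and real, so A is diagonalisable and x(t) = e^{At} x(0) = V diag(e^{λ_i t}) V^{-1} x(0), where the columns of V are the eigenvectors.
λ = -4: A - (-4)I = [[-3, 3, -3], [0, 1, 0], [6, -5, 6]]. v must be orthogonal to every row; (row 1) × (row 2) = [3, 0, -3], so take v_1 = [1, 0, -1]^T.
λ = -3: A - (-3)I = [[-4, 3, -3], [0, 0, 0], [6, -5, 5]]. v must be orthogonal to every row; (row 1) × (row 3) = [0, 2, 2], so take v_2 = [0, 1, 1]^T.
λ = -1: A - (-1)I = [[-6, 3, -3], [0, -2, 0], [6, -5, 3]]. v must be orthogonal to every row; (row 1) × (row 2) = [-6, 0, 12], so take v_3 = [1, 0, -2]^T.
V = [v_1 v_2 v_3] = [[1, 0, 1], [0, 1, 0], [-1, 1, -2]] has det V = -1, so V^{-1} = adj(V)/det V = [[2, -1, 1], [0, 1, 0], [-1, 1, -1]].
Modal coordinates z(0) = V^{-1} x(0): 2·3 + (-1)·(-1) + 1·1 = 8; 0·3 + 1·(-1) + 0·1 = -1; (-1)·3 + 1·(-1) + (-1)·1 = -5; so z(0) = [8, -1, -5]^T.
x_1(t) = Σ_i (v_i)_1 · z_i(0) · e^{λ_i t} (row 1 of V times the modal terms).
x_1(0.25) = 1·8·e^{-4·0.25} + 0·(-1)·e^{-3·0.25} + 1·(-5)·e^{-1·0.25} = 8·0.367879 + 0·0.472367 + (-5)·0.778801 = -0.9510.

-0.9510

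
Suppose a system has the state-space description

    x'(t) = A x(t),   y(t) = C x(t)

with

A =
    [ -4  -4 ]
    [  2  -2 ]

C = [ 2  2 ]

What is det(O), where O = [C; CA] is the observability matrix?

CA = [[-4, -12]]
Observability matrix O = [C; CA] = [[2, 2], [-4, -12]]
det(O) = 2·(-12) - 2·(-4) = -24 - (-8) = -16
Since det(O) ≠ 0, rank(O) = 2 and the system is completely observable.

-16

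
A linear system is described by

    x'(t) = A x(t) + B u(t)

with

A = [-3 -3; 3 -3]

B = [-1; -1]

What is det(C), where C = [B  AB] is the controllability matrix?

6

AB = [[6], [0]]
Controllability matrix C = [B  AB] = [[-1, 6], [-1, 0]]
det(C) = (-1)·0 - 6·(-1) = 0 - (-6) = 6
Since det(C) ≠ 0, rank(C) = 2 and the system is completely controllable.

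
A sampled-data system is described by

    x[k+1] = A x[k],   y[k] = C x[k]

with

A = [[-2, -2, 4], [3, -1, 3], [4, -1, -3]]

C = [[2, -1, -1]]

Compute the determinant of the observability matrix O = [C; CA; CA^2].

CA = [[-11, -2, 8]]
CA^2 = [[48, 16, -74]]
Observability matrix O = [C; CA; CA^2] = [[2, -1, -1], [-11, -2, 8], [48, 16, -74]]
Expanding along the first row, det(O) = 2·((-2)·(-74) - 8·16) - (-1)·((-11)·(-74) - 8·48) + (-1)·((-11)·16 - (-2)·48) = 2·20 - (-1)·430 + (-1)·(-80) = 550
Since det(O) ≠ 0, rank(O) = 3 and the system is completely observable.

550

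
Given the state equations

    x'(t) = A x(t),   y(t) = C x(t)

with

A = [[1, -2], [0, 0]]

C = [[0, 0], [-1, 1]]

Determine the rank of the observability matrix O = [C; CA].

2

CA = [[0, 0], [-1, 2]]
Observability matrix O = [C; CA] = [[0, 0], [-1, 1], [0, 0], [-1, 2]]
Take the 2×2 submatrix of O formed by rows 2, 4: [[-1, 1], [-1, 2]]. Its determinant is (-1)·2 - 1·(-1) = -2 - (-1) = -1 ≠ 0.
So rank(O) ≥ 2; since O has 2 columns, rank(O) = 2.
rank(O) = 2 = n, so the pair (A, C) is completely observable.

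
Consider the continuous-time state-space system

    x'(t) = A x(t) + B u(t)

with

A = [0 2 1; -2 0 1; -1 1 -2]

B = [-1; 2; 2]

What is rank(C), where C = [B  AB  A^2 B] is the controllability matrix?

AB = [[6], [4], [-1]]
A^2B = [[7], [-13], [0]]
Controllability matrix C = [B  AB  A^2B] = [[-1, 6, 7], [2, 4, -13], [2, -1, 0]]
det(C) = (-1)·(4·0 - (-13)·(-1)) - 6·(2·0 - (-13)·2) + 7·(2·(-1) - 4·2) = (-1)·(-13) - 6·26 + 7·(-10) = -213 ≠ 0, so rank(C) = 3.
rank(C) = 3 = n, so the pair (A, B) is completely controllable.

3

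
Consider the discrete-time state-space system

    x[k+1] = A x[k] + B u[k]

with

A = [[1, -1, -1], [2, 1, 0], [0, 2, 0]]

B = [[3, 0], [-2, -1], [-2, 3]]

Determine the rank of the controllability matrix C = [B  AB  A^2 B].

AB = [[7, -2], [4, -1], [-4, -2]]
A^2B = [[7, 1], [18, -5], [8, -2]]
Controllability matrix C = [B  AB  A^2B] = [[3, 0, 7, -2, 7, 1], [-2, -1, 4, -1, 18, -5], [-2, 3, -4, -2, 8, -2]]
Take the 3×3 submatrix of C formed by columns 1, 2, 3: [[3, 0, 7], [-2, -1, 4], [-2, 3, -4]]. Its determinant is 3·((-1)·(-4) - 4·3) - 0·((-2)·(-4) - 4·(-2)) + 7·((-2)·3 - (-1)·(-2)) = 3·(-8) - 0·16 + 7·(-8) = -80 ≠ 0.
So rank(C) ≥ 3; since C has 3 rows, rank(C) = 3.
rank(C) = 3 = n, so the pair (A, B) is completely controllable.

3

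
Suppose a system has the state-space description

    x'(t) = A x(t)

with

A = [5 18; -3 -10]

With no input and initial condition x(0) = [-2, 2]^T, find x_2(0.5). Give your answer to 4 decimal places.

det(sI - A) = s^2 - (tr A)s + det A, with tr A = 5 + (-10) = -5 and det A = 5·(-10) - 18·(-3) = -50 - (-54) = 4.
So p(s) = det(sI - A) = s^2 + 5s + 4.
Factor s^2 + 5s + 4: two numbers with sum -5 and product 4 are -1 and -4, so s^2 + 5s + 4 = (s + 1)(s + 4).
Hence p(s) = (s + 1) (s + 4), with roots -4, -1.
The eigenvalues -4, -1 are distinct and real, so A is diagonalisable and x(t) = e^{At} x(0) = V diag(e^{λ_i t}) V^{-1} x(0), where the columns of V are the eigenvectors.
λ = -4: A - (-4)I = [[9, 18], [-3, -6]]. Row 1 gives 9·v1 + 18·v2 = 0, so take v_1 = [-2, 1]^T.
λ = -1: A - (-1)I = [[6, 18], [-3, -9]]. Row 1 gives 6·v1 + 18·v2 = 0, so take v_2 = [3, -1]^T.
V = [v_1 v_2] = [[-2, 3], [1, -1]] has det V = -1, so V^{-1} = adj(V)/det V = [[1, 3], [1, 2]].
Modal coordinates z(0) = V^{-1} x(0): 1·(-2) + 3·2 = 4; 1·(-2) + 2·2 = 2; so z(0) = [4, 2]^T.
x_2(t) = Σ_i (v_i)_2 · z_i(0) · e^{λ_i t} (row 2 of V times the modal terms).
x_2(0.5) = 1·4·e^{-4·0.5} + (-1)·2·e^{-1·0.5} = 4·0.135335 + (-2)·0.606531 = -0.6717.

-0.6717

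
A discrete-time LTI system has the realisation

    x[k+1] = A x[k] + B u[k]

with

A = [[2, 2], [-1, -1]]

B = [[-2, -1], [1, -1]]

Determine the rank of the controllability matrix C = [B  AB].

2

AB = [[-2, -4], [1, 2]]
Controllability matrix C = [B  AB] = [[-2, -1, -2, -4], [1, -1, 1, 2]]
Take the 2×2 submatrix of C formed by columns 1, 2: [[-2, -1], [1, -1]]. Its determinant is (-2)·(-1) - (-1)·1 = 2 - (-1) = 3 ≠ 0.
So rank(C) ≥ 2; since C has 2 rows, rank(C) = 2.
rank(C) = 2 = n, so the pair (A, B) is completely controllable.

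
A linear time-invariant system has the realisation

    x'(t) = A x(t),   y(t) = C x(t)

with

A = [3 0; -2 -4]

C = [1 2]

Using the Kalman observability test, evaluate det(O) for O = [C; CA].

-6

CA = [[-1, -8]]
Observability matrix O = [C; CA] = [[1, 2], [-1, -8]]
det(O) = 1·(-8) - 2·(-1) = -8 - (-2) = -6
Since det(O) ≠ 0, rank(O) = 2 and the system is completely observable.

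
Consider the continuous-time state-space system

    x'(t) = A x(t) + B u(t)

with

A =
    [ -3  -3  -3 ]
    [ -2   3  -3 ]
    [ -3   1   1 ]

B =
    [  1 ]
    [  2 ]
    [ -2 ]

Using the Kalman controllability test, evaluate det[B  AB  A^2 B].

493

AB = [[-3], [10], [-3]]
A^2B = [[-12], [45], [16]]
Controllability matrix C = [B  AB  A^2B] = [[1, -3, -12], [2, 10, 45], [-2, -3, 16]]
Expanding along the first row, det(C) = 1·(10·16 - 45·(-3)) - (-3)·(2·16 - 45·(-2)) + (-12)·(2·(-3) - 10·(-2)) = 1·295 - (-3)·122 + (-12)·14 = 493
Since det(C) ≠ 0, rank(C) = 3 and the system is completely controllable.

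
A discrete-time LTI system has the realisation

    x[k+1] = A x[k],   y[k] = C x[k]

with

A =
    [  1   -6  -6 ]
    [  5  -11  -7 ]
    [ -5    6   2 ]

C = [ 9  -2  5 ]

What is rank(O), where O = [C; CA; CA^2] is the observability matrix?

2

CA = [[-26, -2, -30]]
CA^2 = [[114, -2, 110]]
Observability matrix O = [C; CA; CA^2] = [[9, -2, 5], [-26, -2, -30], [114, -2, 110]]
The columns c1, c2, c3 of O are linearly dependent: -c1 - 2·c2 + c3 = 0 (check each entry), so rank(O) ≤ 2.
The 2×2 minor from rows 1, 2, columns 1, 2 is 9·(-2) - (-2)·(-26) = -18 - 52 = -70 ≠ 0, so rank(O) = 2.
rank(O) = 2 < n = 3, so the pair (A, C) is not completely observable.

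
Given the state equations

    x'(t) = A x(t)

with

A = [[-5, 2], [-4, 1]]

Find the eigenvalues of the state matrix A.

-3, -1

det(sI - A) = s^2 - (tr A)s + det A, with tr A = (-5) + 1 = -4 and det A = (-5)·1 - 2·(-4) = -5 - (-8) = 3.
So p(s) = det(sI - A) = s^2 + 4s + 3.
Factor s^2 + 4s + 3: two numbers with sum -4 and product 3 are -1 and -3, so s^2 + 4s + 3 = (s + 1)(s + 3).
Hence p(s) = (s + 1) (s + 3), with roots -3, -1.
All eigenvalues have negative real part, so the system is asymptotically stable.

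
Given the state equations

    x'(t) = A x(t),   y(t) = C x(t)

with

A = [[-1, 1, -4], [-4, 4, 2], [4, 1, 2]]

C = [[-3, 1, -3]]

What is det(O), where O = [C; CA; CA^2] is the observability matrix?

CA = [[-13, -2, 8]]
CA^2 = [[53, -13, 64]]
Observability matrix O = [C; CA; CA^2] = [[-3, 1, -3], [-13, -2, 8], [53, -13, 64]]
Expanding along the first row, det(O) = (-3)·((-2)·64 - 8·(-13)) - 1·((-13)·64 - 8·53) + (-3)·((-13)·(-13) - (-2)·53) = (-3)·(-24) - 1·(-1256) + (-3)·275 = 503
Since det(O) ≠ 0, rank(O) = 3 and the system is completely observable.

503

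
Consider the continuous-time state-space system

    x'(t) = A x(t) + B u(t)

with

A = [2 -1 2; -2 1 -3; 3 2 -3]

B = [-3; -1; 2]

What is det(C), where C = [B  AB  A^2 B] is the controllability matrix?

AB = [[-1], [-1], [-17]]
A^2B = [[-35], [52], [46]]
Controllability matrix C = [B  AB  A^2B] = [[-3, -1, -35], [-1, -1, 52], [2, -17, 46]]
Expanding along the first row, det(C) = (-3)·((-1)·46 - 52·(-17)) - (-1)·((-1)·46 - 52·2) + (-35)·((-1)·(-17) - (-1)·2) = (-3)·838 - (-1)·(-150) + (-35)·19 = -3329
Since det(C) ≠ 0, rank(C) = 3 and the system is completely controllable.

-3329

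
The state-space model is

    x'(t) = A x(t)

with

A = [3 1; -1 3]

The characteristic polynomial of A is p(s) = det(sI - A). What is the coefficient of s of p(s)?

-6

For a 2×2 matrix, det(sI - A) = s^2 - (tr A)s + det A.
tr A = 6, det A = 10.
So p(s) = s^2 - 6s + 10.
The coefficient of s is -6.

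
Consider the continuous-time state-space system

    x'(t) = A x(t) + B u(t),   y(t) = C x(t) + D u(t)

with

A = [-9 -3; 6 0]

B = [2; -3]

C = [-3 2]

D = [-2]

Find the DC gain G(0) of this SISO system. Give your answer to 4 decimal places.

-5.1667

G(0) = C(-A)^{-1}B + D = -C A^{-1} B + D.
det A = 18, so A^{-1} = (1/18)·adj(A) = [[0, 1/6], [-1/3, -1/2]]
A^{-1} B = [-1/2, 5/6]^T
C A^{-1} B = 19/6
G(0) = D - C A^{-1} B = -2 - (19/6) = -31/6 ≈ -5.1667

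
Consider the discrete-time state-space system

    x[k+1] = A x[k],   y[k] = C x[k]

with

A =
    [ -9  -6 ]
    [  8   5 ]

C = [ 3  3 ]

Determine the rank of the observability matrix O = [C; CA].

CA = [[-3, -3]]
Observability matrix O = [C; CA] = [[3, 3], [-3, -3]]
Every row of O is a scalar multiple of row 1 = [3, 3] (multipliers 1, -1), so the rows span a one-dimensional space.
O ≠ 0, hence rank(O) = 1.
rank(O) = 1 < n = 2, so the pair (A, C) is not completely observable.

1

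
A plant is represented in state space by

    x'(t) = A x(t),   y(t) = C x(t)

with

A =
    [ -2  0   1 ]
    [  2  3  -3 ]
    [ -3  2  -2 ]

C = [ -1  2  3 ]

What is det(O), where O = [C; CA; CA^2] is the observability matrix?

-4420

CA = [[-3, 12, -13]]
CA^2 = [[69, 10, -13]]
Observability matrix O = [C; CA; CA^2] = [[-1, 2, 3], [-3, 12, -13], [69, 10, -13]]
Expanding along the first row, det(O) = (-1)·(12·(-13) - (-13)·10) - 2·((-3)·(-13) - (-13)·69) + 3·((-3)·10 - 12·69) = (-1)·(-26) - 2·936 + 3·(-858) = -4420
Since det(O) ≠ 0, rank(O) = 3 and the system is completely observable.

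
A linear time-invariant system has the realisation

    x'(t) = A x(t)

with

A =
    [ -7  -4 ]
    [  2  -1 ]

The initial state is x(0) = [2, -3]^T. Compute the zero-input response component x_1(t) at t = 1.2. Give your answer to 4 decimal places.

0.1043

det(sI - A) = s^2 - (tr A)s + det A, with tr A = (-7) + (-1) = -8 and det A = (-7)·(-1) - (-4)·2 = 7 - (-8) = 15.
So p(s) = det(sI - A) = s^2 + 8s + 15.
Factor s^2 + 8s + 15: two numbers with sum -8 and product 15 are -3 and -5, so s^2 + 8s + 15 = (s + 3)(s + 5).
Hence p(s) = (s + 3) (s + 5), with roots -5, -3.
The eigenvalues -5, -3 are distinct and real, so A is diagonalisable and x(t) = e^{At} x(0) = V diag(e^{λ_i t}) V^{-1} x(0), where the columns of V are the eigenvectors.
λ = -5: A - (-5)I = [[-2, -4], [2, 4]]. Row 1 gives (-2)·v1 + (-4)·v2 = 0, so take v_1 = [2, -1]^T.
λ = -3: A - (-3)I = [[-4, -4], [2, 2]]. Row 1 gives (-4)·v1 + (-4)·v2 = 0, so take v_2 = [-1, 1]^T.
V = [v_1 v_2] = [[2, -1], [-1, 1]] has det V = 1, so V^{-1} = adj(V)/det V = [[1, 1], [1, 2]].
Modal coordinates z(0) = V^{-1} x(0): 1·2 + 1·(-3) = -1; 1·2 + 2·(-3) = -4; so z(0) = [-1, -4]^T.
x_1(t) = Σ_i (v_i)_1 · z_i(0) · e^{λ_i t} (row 1 of V times the modal terms).
x_1(1.2) = 2·(-1)·e^{-5·1.2} + (-1)·(-4)·e^{-3·1.2} = (-2)·0.002479 + 4·0.027324 = 0.1043.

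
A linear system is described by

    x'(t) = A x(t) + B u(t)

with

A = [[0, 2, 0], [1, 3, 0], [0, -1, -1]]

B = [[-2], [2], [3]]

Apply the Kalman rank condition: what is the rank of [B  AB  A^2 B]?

3

AB = [[4], [4], [-5]]
A^2B = [[8], [16], [1]]
Controllability matrix C = [B  AB  A^2B] = [[-2, 4, 8], [2, 4, 16], [3, -5, 1]]
det(C) = (-2)·(4·1 - 16·(-5)) - 4·(2·1 - 16·3) + 8·(2·(-5) - 4·3) = (-2)·84 - 4·(-46) + 8·(-22) = -160 ≠ 0, so rank(C) = 3.
rank(C) = 3 = n, so the pair (A, B) is completely controllable.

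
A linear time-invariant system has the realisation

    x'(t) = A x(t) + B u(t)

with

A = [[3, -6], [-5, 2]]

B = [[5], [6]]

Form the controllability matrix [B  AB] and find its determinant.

AB = [[-21], [-13]]
Controllability matrix C = [B  AB] = [[5, -21], [6, -13]]
det(C) = 5·(-13) - (-21)·6 = -65 - (-126) = 61
Since det(C) ≠ 0, rank(C) = 2 and the system is completely controllable.

61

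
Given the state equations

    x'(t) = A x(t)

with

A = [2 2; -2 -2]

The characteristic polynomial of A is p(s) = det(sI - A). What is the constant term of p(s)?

For a 2×2 matrix, det(sI - A) = s^2 - (tr A)s + det A.
tr A = 0, det A = 0.
So p(s) = s^2.
The constant term is 0.

0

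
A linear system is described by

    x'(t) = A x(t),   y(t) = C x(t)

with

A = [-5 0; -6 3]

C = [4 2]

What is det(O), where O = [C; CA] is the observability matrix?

CA = [[-32, 6]]
Observability matrix O = [C; CA] = [[4, 2], [-32, 6]]
det(O) = 4·6 - 2·(-32) = 24 - (-64) = 88
Since det(O) ≠ 0, rank(O) = 2 and the system is completely observable.

88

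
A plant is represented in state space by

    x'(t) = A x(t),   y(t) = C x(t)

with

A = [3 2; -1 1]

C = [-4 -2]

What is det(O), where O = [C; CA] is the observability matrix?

20

CA = [[-10, -10]]
Observability matrix O = [C; CA] = [[-4, -2], [-10, -10]]
det(O) = (-4)·(-10) - (-2)·(-10) = 40 - 20 = 20
Since det(O) ≠ 0, rank(O) = 2 and the system is completely observable.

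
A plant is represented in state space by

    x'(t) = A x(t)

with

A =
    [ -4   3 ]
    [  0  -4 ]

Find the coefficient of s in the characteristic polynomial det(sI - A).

8

For a 2×2 matrix, det(sI - A) = s^2 - (tr A)s + det A.
tr A = -8, det A = 16.
So p(s) = s^2 + 8s + 16.
The coefficient of s is 8.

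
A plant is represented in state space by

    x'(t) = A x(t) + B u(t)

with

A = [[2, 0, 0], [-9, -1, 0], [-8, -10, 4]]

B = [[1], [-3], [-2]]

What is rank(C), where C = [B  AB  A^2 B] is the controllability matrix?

AB = [[2], [-6], [14]]
A^2B = [[4], [-12], [100]]
Controllability matrix C = [B  AB  A^2B] = [[1, 2, 4], [-3, -6, -12], [-2, 14, 100]]
The rows r1, r2, r3 of C are linearly dependent: 3·r1 + r2 = 0 (check each entry), so rank(C) ≤ 2.
The 2×2 minor from rows 1, 3, columns 1, 2 is 1·14 - 2·(-2) = 14 - (-4) = 18 ≠ 0, so rank(C) = 2.
rank(C) = 2 < n = 3, so the pair (A, B) is not completely controllable.

2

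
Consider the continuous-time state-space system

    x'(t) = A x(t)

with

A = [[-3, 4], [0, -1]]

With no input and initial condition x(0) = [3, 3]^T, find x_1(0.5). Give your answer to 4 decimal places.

det(sI - A) = s^2 - (tr A)s + det A, with tr A = (-3) + (-1) = -4 and det A = (-3)·(-1) - 4·0 = 3 - 0 = 3.
So p(s) = det(sI - A) = s^2 + 4s + 3.
Factor s^2 + 4s + 3: two numbers with sum -4 and product 3 are -1 and -3, so s^2 + 4s + 3 = (s + 1)(s + 3).
Hence p(s) = (s + 1) (s + 3), with roots -3, -1.
The eigenvalues -3, -1 are distinct and real, so A is diagonalisable and x(t) = e^{At} x(0) = V diag(e^{λ_i t}) V^{-1} x(0), where the columns of V are the eigenvectors.
λ = -3: A - (-3)I = [[0, 4], [0, 2]]. Row 1 gives 0·v1 + 4·v2 = 0, so take v_1 = [-1, 0]^T.
λ = -1: A - (-1)I = [[-2, 4], [0, 0]]. Row 1 gives (-2)·v1 + 4·v2 = 0, so take v_2 = [2, 1]^T.
V = [v_1 v_2] = [[-1, 2], [0, 1]] has det V = -1, so V^{-1} = adj(V)/det V = [[-1, 2], [0, 1]].
Modal coordinates z(0) = V^{-1} x(0): (-1)·3 + 2·3 = 3; 0·3 + 1·3 = 3; so z(0) = [3, 3]^T.
x_1(t) = Σ_i (v_i)_1 · z_i(0) · e^{λ_i t} (row 1 of V times the modal terms).
x_1(0.5) = (-1)·3·e^{-3·0.5} + 2·3·e^{-1·0.5} = (-3)·0.223130 + 6·0.606531 = 2.9698.

2.9698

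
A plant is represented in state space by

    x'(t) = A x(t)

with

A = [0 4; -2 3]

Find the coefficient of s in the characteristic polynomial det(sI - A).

For a 2×2 matrix, det(sI - A) = s^2 - (tr A)s + det A.
tr A = 3, det A = 8.
So p(s) = s^2 - 3s + 8.
The coefficient of s is -3.

-3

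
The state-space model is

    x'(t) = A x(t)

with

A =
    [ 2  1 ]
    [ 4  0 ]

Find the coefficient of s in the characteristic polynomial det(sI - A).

For a 2×2 matrix, det(sI - A) = s^2 - (tr A)s + det A.
tr A = 2, det A = -4.
So p(s) = s^2 - 2s - 4.
The coefficient of s is -2.

-2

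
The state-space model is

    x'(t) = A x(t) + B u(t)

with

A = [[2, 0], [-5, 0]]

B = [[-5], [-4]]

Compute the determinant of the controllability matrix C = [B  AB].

AB = [[-10], [25]]
Controllability matrix C = [B  AB] = [[-5, -10], [-4, 25]]
det(C) = (-5)·25 - (-10)·(-4) = -125 - 40 = -165
Since det(C) ≠ 0, rank(C) = 2 and the system is completely controllable.

-165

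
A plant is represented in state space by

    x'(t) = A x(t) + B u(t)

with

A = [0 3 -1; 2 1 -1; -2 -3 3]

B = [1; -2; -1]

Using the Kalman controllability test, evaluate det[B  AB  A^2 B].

AB = [[-5], [1], [1]]
A^2B = [[2], [-10], [10]]
Controllability matrix C = [B  AB  A^2B] = [[1, -5, 2], [-2, 1, -10], [-1, 1, 10]]
Expanding along the first row, det(C) = 1·(1·10 - (-10)·1) - (-5)·((-2)·10 - (-10)·(-1)) + 2·((-2)·1 - 1·(-1)) = 1·20 - (-5)·(-30) + 2·(-1) = -132
Since det(C) ≠ 0, rank(C) = 3 and the system is completely controllable.

-132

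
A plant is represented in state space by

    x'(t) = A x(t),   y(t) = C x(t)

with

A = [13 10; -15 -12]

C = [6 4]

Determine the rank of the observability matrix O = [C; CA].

CA = [[18, 12]]
Observability matrix O = [C; CA] = [[6, 4], [18, 12]]
Every row of O is a scalar multiple of row 1 = [6, 4] (multipliers 1, 3), so the rows span a one-dimensional space.
O ≠ 0, hence rank(O) = 1.
rank(O) = 1 < n = 2, so the pair (A, C) is not completely observable.

1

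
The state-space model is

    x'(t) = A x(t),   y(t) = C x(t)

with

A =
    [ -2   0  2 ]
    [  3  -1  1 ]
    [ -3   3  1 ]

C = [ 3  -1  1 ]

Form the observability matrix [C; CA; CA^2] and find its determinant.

CA = [[-12, 4, 6]]
CA^2 = [[18, 14, -14]]
Observability matrix O = [C; CA; CA^2] = [[3, -1, 1], [-12, 4, 6], [18, 14, -14]]
Expanding along the first row, det(O) = 3·(4·(-14) - 6·14) - (-1)·((-12)·(-14) - 6·18) + 1·((-12)·14 - 4·18) = 3·(-140) - (-1)·60 + 1·(-240) = -600
Since det(O) ≠ 0, rank(O) = 3 and the system is completely observable.

-600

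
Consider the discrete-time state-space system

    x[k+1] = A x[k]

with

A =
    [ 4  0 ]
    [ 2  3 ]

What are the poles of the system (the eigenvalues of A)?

3, 4

det(zI - A) = z^2 - (tr A)z + det A, with tr A = 4 + 3 = 7 and det A = 4·3 - 0·2 = 12 - 0 = 12.
So p(z) = det(zI - A) = z^2 - 7z + 12.
Factor z^2 - 7z + 12: two numbers with sum 7 and product 12 are 4 and 3, so z^2 - 7z + 12 = (z - 4)(z - 3).
Hence p(z) = (z - 4) (z - 3), with roots 3, 4.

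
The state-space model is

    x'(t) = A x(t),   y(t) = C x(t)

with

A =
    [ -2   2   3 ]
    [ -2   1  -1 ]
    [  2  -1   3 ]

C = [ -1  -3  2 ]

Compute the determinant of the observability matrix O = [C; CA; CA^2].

2945

CA = [[12, -7, 6]]
CA^2 = [[2, 11, 61]]
Observability matrix O = [C; CA; CA^2] = [[-1, -3, 2], [12, -7, 6], [2, 11, 61]]
Expanding along the first row, det(O) = (-1)·((-7)·61 - 6·11) - (-3)·(12·61 - 6·2) + 2·(12·11 - (-7)·2) = (-1)·(-493) - (-3)·720 + 2·146 = 2945
Since det(O) ≠ 0, rank(O) = 3 and the system is completely observable.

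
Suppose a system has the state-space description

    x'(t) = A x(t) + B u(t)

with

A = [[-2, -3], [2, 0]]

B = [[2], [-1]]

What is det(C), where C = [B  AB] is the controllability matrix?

7

AB = [[-1], [4]]
Controllability matrix C = [B  AB] = [[2, -1], [-1, 4]]
det(C) = 2·4 - (-1)·(-1) = 8 - 1 = 7
Since det(C) ≠ 0, rank(C) = 2 and the system is completely controllable.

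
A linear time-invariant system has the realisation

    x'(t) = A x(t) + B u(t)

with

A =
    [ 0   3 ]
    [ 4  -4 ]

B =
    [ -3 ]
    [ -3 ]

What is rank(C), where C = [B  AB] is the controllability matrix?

2

AB = [[-9], [0]]
Controllability matrix C = [B  AB] = [[-3, -9], [-3, 0]]
det(C) = (-3)·0 - (-9)·(-3) = 0 - 27 = -27 ≠ 0, so rank(C) = 2.
rank(C) = 2 = n, so the pair (A, B) is completely controllable.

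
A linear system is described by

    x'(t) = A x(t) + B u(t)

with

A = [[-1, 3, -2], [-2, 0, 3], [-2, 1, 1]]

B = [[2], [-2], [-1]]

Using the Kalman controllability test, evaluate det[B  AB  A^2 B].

-135

AB = [[-6], [-7], [-7]]
A^2B = [[-1], [-9], [-2]]
Controllability matrix C = [B  AB  A^2B] = [[2, -6, -1], [-2, -7, -9], [-1, -7, -2]]
Expanding along the first row, det(C) = 2·((-7)·(-2) - (-9)·(-7)) - (-6)·((-2)·(-2) - (-9)·(-1)) + (-1)·((-2)·(-7) - (-7)·(-1)) = 2·(-49) - (-6)·(-5) + (-1)·7 = -135
Since det(C) ≠ 0, rank(C) = 3 and the system is completely controllable.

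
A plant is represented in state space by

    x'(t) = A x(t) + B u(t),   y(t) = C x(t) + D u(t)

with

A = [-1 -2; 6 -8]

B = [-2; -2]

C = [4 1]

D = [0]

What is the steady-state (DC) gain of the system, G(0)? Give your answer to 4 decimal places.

G(0) = C(-A)^{-1}B + D = -C A^{-1} B + D.
det A = 20, so A^{-1} = (1/20)·adj(A) = [[-2/5, 1/10], [-3/10, -1/20]]
A^{-1} B = [3/5, 7/10]^T
C A^{-1} B = 31/10
G(0) = D - C A^{-1} B = 0 - (31/10) = -31/10 ≈ -3.1000

-3.1000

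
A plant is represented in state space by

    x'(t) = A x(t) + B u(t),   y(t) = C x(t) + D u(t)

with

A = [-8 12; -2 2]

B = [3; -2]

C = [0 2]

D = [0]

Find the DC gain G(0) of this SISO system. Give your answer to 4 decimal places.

G(0) = C(-A)^{-1}B + D = -C A^{-1} B + D.
det A = 8, so A^{-1} = (1/8)·adj(A) = [[1/4, -3/2], [1/4, -1]]
A^{-1} B = [15/4, 11/4]^T
C A^{-1} B = 11/2
G(0) = D - C A^{-1} B = 0 - (11/2) = -11/2 ≈ -5.5000

-5.5000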